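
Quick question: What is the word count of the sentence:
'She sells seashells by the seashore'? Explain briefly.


Split into words: She | sells | seashells | by | the | seashore = 6 words.

6


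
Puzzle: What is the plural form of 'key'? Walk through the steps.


Apply rule: Add -s. 'key' becomes 'keys'.

keys


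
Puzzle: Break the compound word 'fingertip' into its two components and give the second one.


Split 'fingertip' into 'finger' + 'tip'. The second part is 'tip'.

tip


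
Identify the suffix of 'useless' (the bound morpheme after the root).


The word 'useless' = 'use' (root) + '-less' (suffix). The suffix is '-less'.

less


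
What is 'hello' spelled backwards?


Reverse 'hello' character by character: 'olleh'.

olleh


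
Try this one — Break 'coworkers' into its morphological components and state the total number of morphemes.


Step 1: Identify prefix: 'co' (meaning: together)
Step 2: Identify root: 'work'
Step 3: Identify suffix(es): 'er, s'
Decomposition: co- (prefix: together) + work (root) + -er (suffix: one who) + -s (plural)
Total morphemes: 4

4 morphemes (co- (prefix: together) + work (root) + -er (suffix: one who) + -s (plural))


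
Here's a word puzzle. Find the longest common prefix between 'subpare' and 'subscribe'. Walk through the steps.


Compare from the start: 3 characters match: 'sub'. Mismatch at position 4: 'p' vs 's'.

sub


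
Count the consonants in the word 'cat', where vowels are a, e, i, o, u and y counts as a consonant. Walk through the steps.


Consonants in 'cat': c, t = 2 consonants.

2


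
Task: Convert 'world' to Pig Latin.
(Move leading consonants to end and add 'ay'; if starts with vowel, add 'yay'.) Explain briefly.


'world': move consonant cluster 'w' to end and add 'ay': 'orldway'.

orldway


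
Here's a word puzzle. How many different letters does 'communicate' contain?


Unique letters in 'communicate': {a, c, e, i, m, n, o, t, u} = 9 distinct letters.

9


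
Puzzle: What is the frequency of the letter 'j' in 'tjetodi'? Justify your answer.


Letter 'j' in 'tjetodi': found at position(s) 2 = 1 occurrence(s).

1


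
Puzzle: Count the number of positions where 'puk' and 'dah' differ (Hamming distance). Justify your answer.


Alignment:
Position 1: 'p' vs 'd' = DIFFER
Position 2: 'u' vs 'a' = DIFFER
Position 3: 'k' vs 'h' = DIFFER
Total differences: 3

3


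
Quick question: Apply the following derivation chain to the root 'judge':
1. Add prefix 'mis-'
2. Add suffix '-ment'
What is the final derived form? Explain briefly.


Step 1: Add prefix 'mis-' to 'judge' = 'misjudge'
Step 2: Add suffix '-ment' to 'misjudge' = 'misjudgment'

misjudgment


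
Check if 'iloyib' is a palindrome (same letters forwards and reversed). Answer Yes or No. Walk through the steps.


Forward: 'iloyib'
Reversed: 'biyoli'
They differ.

No


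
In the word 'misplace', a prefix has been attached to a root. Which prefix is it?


The word 'misplace' = 'mis' (prefix) + 'place' (root). The prefix is 'mis'.

mis


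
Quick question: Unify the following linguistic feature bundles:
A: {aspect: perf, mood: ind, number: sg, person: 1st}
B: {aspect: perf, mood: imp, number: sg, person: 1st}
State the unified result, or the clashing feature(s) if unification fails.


Compare features:
aspect: A=perf vs B=perf -> unified: perf
mood: A=ind vs B=imp -> CLASH
number: A=sg vs B=sg -> unified: sg
person: A=1st vs B=1st -> unified: 1st
Clash detected on feature 'mood' (ind vs imp); unification fails.

CLASH on 'mood' (ind vs imp)


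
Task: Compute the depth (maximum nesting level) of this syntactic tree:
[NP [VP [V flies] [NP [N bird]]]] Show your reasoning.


Count bracket nesting levels:
'[' at pos 0: depth = 1
'[' at pos 4: depth = 2
'[' at pos 8: depth = 3
'[' at pos 18: depth = 3
'[' at pos 22: depth = 4
Maximum depth reached: 4

4


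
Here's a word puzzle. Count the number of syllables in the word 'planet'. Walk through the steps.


Break 'planet' into syllables: plan-et -> plan | et = 2 syllables

2 syllables


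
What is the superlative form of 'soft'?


Apply superlative formation (add -est): 'soft' -> 'softest'.

softest


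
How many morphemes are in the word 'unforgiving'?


Decomposition: un- (prefix) + forgive (root) + -ing (suffix) = 3 morpheme(s)

3 morphemes


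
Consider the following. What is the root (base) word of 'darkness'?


Remove suffix '-ness' from 'darkness' to get root 'dark'.

dark


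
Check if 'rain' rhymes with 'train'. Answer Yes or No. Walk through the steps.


Rime (stressed vowel + following sounds) of 'rain': -ain = /eɪn/
Rime of 'train': -ain = /eɪn/
/eɪn/ and /eɪn/ are the same ending sound, so the words rhyme.

Yes


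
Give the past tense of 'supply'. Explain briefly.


Apply rule: Change -y to -ied. 'supply' becomes 'supplied'.

supplied


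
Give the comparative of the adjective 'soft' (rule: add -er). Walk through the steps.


Apply comparative formation (add -er): 'soft' -> 'softer'.

softer


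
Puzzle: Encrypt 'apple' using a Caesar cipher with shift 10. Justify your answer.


Shift each letter by 10: a -> k, p -> z, p -> z, l -> v, e -> o. Result: 'kzzvo'.

kzzvo


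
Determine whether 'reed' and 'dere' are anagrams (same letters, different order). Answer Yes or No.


Sorted letters of 'reed': 'deer'
Sorted letters of 'dere': 'deer'
They match.

Yes


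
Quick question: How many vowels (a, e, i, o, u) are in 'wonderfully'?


Vowels in 'wonderfully': o, e, u = 3 vowels.

3


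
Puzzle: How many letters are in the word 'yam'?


Spell out 'yam' and number each letter: y(1), a(2), m(3). Total: 3 letters.

3


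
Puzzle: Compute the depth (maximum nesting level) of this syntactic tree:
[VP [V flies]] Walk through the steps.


Count bracket nesting levels:
'[' at pos 0: depth = 1
'[' at pos 4: depth = 2
Maximum depth reached: 2

2


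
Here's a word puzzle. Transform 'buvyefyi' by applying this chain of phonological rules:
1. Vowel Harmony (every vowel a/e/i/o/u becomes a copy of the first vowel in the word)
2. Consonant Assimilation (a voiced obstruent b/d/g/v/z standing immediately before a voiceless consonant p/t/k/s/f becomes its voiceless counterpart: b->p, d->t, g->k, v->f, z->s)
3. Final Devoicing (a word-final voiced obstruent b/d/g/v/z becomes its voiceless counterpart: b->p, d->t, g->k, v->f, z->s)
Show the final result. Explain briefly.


Starting form: 'buvyefyi'
Rule 1: Vowel Harmony: all vowels become 'u' (matching first vowel). 'buvyefyi' -> 'buvyufyu'
Rule 2: Consonant Assimilation: no voiced obstruent (b/d/g/v/z) stands immediately before a voiceless consonant (p/t/k/s/f). No change.
Rule 3: Final Devoicing: the word ends in the vowel 'u', not a consonant. No change.
Final form: 'buvyufyu'

buvyufyu


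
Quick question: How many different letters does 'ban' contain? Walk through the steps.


Unique letters in 'ban': {a, b, n} = 3 distinct letters.

3


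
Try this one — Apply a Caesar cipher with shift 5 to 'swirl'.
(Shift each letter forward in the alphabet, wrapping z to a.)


Shift each letter by 5: s -> x, w -> b, i -> n, r -> w, l -> q. Result: 'xbnwq'.

xbnwq


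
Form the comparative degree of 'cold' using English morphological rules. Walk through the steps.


Apply comparative formation (add -er): 'cold' -> 'colder'.

colder


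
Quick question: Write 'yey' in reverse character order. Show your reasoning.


Reverse 'yey' character by character: 'yey'.

yey


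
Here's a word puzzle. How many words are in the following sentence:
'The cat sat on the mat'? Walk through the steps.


Split into words: The | cat | sat | on | the | mat = 6 words.

6


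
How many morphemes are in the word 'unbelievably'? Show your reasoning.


Decomposition: un- (prefix) + believe (root) + -able (suffix) + -ly (suffix) = 4 morpheme(s)

4 morphemes


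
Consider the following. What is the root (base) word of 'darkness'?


Remove suffix '-ness' from 'darkness' to get root 'dark'.

dark


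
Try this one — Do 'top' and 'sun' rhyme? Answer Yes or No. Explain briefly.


Rime (stressed vowel + following sounds) of 'top': -op = /ɒp/
Rime of 'sun': -un = /ʌn/
/ɒp/ and /ʌn/ are different ending sounds, so the words do not rhyme.

No


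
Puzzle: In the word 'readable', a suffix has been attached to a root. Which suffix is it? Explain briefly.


The word 'readable' = 'read' (root) + '-able' (suffix). The suffix is '-able'.

able


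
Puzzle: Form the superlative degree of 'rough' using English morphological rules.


Apply superlative formation (add -est): 'rough' -> 'roughest'.

roughest


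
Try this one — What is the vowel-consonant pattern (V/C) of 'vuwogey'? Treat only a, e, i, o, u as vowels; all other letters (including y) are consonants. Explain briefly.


Letter mapping: v = C, u = V, w = C, o = V, g = C, e = V, y = C.

CVCVCVC


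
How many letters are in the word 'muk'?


Spell out 'muk' and number each letter: m(1), u(2), k(3). Total: 3 letters.

3


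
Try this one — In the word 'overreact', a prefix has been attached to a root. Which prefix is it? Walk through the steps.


The word 'overreact' = 'over' (prefix) + 'react' (root). The prefix is 'over'.

over


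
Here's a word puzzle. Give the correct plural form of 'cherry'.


Apply rule: Change -y to -ies (consonant + y). 'cherry' becomes 'cherries'.

cherries


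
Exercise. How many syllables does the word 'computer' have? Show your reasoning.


Break 'computer' into syllables: com-pu-ter -> com | pu | ter = 3 syllables

3 syllables


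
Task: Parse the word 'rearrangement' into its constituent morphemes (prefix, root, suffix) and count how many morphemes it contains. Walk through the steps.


Step 1: Identify prefix: 're' (meaning: again)
Step 2: Identify root: 'arrange'
Step 3: Identify suffix(es): 'ment'
Decomposition: re- (prefix: again) + arrange (root) + -ment (suffix: action/result)
Total morphemes: 3

3 morphemes (re- (prefix: again) + arrange (root) + -ment (suffix: action/result))


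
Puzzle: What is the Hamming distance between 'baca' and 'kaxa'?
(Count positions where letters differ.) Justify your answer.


Alignment:
Position 1: 'b' vs 'k' = DIFFER
Position 2: 'a' vs 'a' = match
Position 3: 'c' vs 'x' = DIFFER
Position 4: 'a' vs 'a' = match
Total differences: 2

2


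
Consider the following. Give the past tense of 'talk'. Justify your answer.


Apply rule: Add -ed. 'talk' becomes 'talked'.

talked


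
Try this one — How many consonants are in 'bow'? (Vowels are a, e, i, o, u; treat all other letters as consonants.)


Consonants in 'bow': b, w = 2 consonants.

2


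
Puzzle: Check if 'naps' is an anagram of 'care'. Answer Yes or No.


Sorted letters of 'naps': 'anps'
Sorted letters of 'care': 'acer'
They do not match.

No


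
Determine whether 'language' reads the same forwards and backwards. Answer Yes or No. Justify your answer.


Forward: 'language'
Reversed: 'egaugnal'
They differ.

No


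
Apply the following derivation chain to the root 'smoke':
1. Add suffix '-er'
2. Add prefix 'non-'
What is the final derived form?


Step 1: Add suffix '-er' to 'smoke' = 'smoker'
Step 2: Add prefix 'non-' to 'smoker' = 'nonsmoker'

nonsmoker


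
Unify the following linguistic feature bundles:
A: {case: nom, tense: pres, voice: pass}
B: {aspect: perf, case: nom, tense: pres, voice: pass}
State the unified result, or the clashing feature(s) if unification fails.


Compare features:
aspect: A=_ vs B=perf -> unified: perf
case: A=nom vs B=nom -> unified: nom
tense: A=pres vs B=pres -> unified: pres
voice: A=pass vs B=pass -> unified: pass
No clashes found.

Unified: {aspect: perf, case: nom, tense: pres, voice: pass}


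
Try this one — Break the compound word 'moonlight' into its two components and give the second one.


Split 'moonlight' into 'moon' + 'light'. The second part is 'light'.

light


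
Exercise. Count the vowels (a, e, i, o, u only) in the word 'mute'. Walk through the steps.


Vowels in 'mute': u, e = 2 vowels.

2


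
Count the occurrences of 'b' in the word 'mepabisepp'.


Letter 'b' in 'mepabisepp': found at position(s) 5 = 1 occurrence(s).

1


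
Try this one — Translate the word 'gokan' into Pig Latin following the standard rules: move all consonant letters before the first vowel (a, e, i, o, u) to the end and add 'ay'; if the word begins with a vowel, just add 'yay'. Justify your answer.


'gokan': move consonant cluster 'g' to end and add 'ay': 'okangay'.

okangay


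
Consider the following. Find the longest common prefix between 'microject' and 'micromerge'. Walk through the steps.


Compare from the start: 5 characters match: 'micro'. Mismatch at position 6: 'j' vs 'm'.

micro


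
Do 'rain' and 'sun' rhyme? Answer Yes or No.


Rime (stressed vowel + following sounds) of 'rain': -ain = /eɪn/
Rime of 'sun': -un = /ʌn/
/eɪn/ and /ʌn/ are different ending sounds, so the words do not rhyme.

No


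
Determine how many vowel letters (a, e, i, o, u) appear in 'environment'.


Vowels in 'environment': e, i, o, e = 4 vowels.

4


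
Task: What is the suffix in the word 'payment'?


The word 'payment' = 'pay' (root) + '-ment' (suffix). The suffix is '-ment'.

ment


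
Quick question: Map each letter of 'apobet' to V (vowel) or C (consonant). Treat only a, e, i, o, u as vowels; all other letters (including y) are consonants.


Letter mapping: a = V, p = C, o = V, b = C, e = V, t = C.

VCVCVC


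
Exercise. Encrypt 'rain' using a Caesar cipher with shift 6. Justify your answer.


Shift each letter by 6: r -> x, a -> g, i -> o, n -> t. Result: 'xgot'.

xgot


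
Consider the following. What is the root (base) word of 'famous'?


Remove suffix '-ous' from 'famous' to get root 'fame'.

fame


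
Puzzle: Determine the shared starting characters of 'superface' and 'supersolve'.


Compare from the start: 5 characters match: 'super'. Mismatch at position 6: 'f' vs 's'.

super


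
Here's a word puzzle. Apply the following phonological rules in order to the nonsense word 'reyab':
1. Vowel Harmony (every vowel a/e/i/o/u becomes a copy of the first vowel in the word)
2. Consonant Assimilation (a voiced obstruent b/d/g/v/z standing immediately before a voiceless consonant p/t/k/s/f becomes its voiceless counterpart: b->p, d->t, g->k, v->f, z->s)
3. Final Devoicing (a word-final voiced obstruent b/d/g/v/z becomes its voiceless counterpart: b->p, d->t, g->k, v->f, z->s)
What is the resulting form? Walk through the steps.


Starting form: 'reyab'
Rule 1: Vowel Harmony: all vowels become 'e' (matching first vowel). 'reyab' -> 'reyeb'
Rule 2: Consonant Assimilation: no voiced obstruent (b/d/g/v/z) stands immediately before a voiceless consonant (p/t/k/s/f). No change.
Rule 3: Final Devoicing: word-final voiced obstruent 'b' becomes voiceless 'p'. 'reyeb' -> 'reyep'
Final form: 'reyep'

reyep


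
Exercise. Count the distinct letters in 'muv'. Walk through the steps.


Unique letters in 'muv': {m, u, v} = 3 distinct letters.

3


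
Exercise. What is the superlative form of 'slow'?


Apply superlative formation (add -est): 'slow' -> 'slowest'.

slowest


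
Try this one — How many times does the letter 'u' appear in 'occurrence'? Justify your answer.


Letter 'u' in 'occurrence': found at position(s) 4 = 1 occurrence(s).

1


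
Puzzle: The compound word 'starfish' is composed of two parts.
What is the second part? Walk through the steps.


Split 'starfish' into 'star' + 'fish'. The second part is 'fish'.

fish


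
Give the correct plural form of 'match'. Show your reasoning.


Apply rule: Add -es (sibilant/fricative ending). 'match' becomes 'matches'.

matches


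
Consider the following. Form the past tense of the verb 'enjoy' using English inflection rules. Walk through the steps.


Apply rule: Add -ed. 'enjoy' becomes 'enjoyed'.

enjoyed


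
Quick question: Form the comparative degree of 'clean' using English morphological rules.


Apply comparative formation (add -er): 'clean' -> 'cleaner'.

cleaner


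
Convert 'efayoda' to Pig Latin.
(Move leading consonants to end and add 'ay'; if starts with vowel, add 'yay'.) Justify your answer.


'efayoda' starts with a vowel, so add 'yay': 'efayodayay'.

efayodayay


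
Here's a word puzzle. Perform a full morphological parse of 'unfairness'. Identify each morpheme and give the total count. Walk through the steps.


Step 1: Identify prefix: 'un' (meaning: not/reverse)
Step 2: Identify root: 'fair'
Step 3: Identify suffix(es): 'ness'
Decomposition: un- (prefix: not/reverse) + fair (root) + -ness (suffix: state of)
Total morphemes: 3

3 morphemes (un- (prefix: not/reverse) + fair (root) + -ness (suffix: state of))


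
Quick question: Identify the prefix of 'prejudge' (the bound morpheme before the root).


The word 'prejudge' = 'pre' (prefix) + 'judge' (root). The prefix is 'pre'.

pre


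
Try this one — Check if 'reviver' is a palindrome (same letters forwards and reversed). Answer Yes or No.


Forward: 'reviver'
Reversed: 'reviver'
They are identical.

Yes


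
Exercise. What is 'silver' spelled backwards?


Reverse 'silver' character by character: 'revlis'.

revlis


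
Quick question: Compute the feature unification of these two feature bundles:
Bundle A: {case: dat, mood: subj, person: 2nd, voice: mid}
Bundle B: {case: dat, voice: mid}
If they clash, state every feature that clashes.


Compare features:
case: A=dat vs B=dat -> unified: dat
mood: A=subj vs B=_ -> unified: subj
person: A=2nd vs B=_ -> unified: 2nd
voice: A=mid vs B=mid -> unified: mid
No clashes found.

Unified: {case: dat, mood: subj, person: 2nd, voice: mid}


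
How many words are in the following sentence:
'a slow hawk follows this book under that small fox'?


Split into words: a | slow | hawk | follows | this | book | under | that | small | fox = 10 words.

10


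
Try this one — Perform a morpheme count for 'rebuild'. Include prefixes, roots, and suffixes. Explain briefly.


Decomposition: re- (prefix) + build (root) = 2 morpheme(s)

2 morphemes


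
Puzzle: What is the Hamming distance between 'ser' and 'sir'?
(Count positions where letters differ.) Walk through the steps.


Alignment:
Position 1: 's' vs 's' = match
Position 2: 'e' vs 'i' = DIFFER
Position 3: 'r' vs 'r' = match
Total differences: 1

1


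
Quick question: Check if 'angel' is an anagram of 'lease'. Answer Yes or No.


Sorted letters of 'angel': 'aegln'
Sorted letters of 'lease': 'aeels'
They do not match.

No


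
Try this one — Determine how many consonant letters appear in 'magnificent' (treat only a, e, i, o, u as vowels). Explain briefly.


Consonants in 'magnificent': m, g, n, f, c, n, t = 7 consonants.

7


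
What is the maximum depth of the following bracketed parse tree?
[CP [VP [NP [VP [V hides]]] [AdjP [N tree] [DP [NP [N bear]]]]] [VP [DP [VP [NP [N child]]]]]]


Count bracket nesting levels:
'[' at pos 0: depth = 1
'[' at pos 4: depth = 2
'[' at pos 8: depth = 3
'[' at pos 12: depth = 4
'[' at pos 16: depth = 5
'[' at pos 28: depth = 3
'[' at pos 34: depth = 4
'[' at pos 43: depth = 4
'[' at pos 47: depth = 5
'[' at pos 51: depth = 6
'[' at pos 64: depth = 2
'[' at pos 68: depth = 3
'[' at pos 72: depth = 4
'[' at pos 76: depth = 5
'[' at pos 80: depth = 6
Maximum depth reached: 6

6


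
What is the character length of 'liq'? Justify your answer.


Spell out 'liq' and number each letter: l(1), i(2), q(3). Total: 3 letters.

3


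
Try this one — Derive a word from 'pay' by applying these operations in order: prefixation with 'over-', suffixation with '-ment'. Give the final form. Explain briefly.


Step 1: Add prefix 'over-' to 'pay' = 'overpay'
Step 2: Add suffix '-ment' to 'overpay' = 'overpayment'

overpayment


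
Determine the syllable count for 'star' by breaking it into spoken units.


Break 'star' into syllables: star -> star = 1 syllable

1 syllable


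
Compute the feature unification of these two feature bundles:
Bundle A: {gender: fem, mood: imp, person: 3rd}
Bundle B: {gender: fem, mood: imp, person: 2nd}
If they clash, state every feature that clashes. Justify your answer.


Compare features:
gender: A=fem vs B=fem -> unified: fem
mood: A=imp vs B=imp -> unified: imp
person: A=3rd vs B=2nd -> CLASH
Clash detected on feature 'person' (3rd vs 2nd); unification fails.

CLASH on 'person' (3rd vs 2nd)


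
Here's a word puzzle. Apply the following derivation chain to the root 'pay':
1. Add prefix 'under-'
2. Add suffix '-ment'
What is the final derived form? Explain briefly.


Step 1: Add prefix 'under-' to 'pay' = 'underpay'
Step 2: Add suffix '-ment' to 'underpay' = 'underpayment'

underpayment


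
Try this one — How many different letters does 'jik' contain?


Unique letters in 'jik': {i, j, k} = 3 distinct letters.

3


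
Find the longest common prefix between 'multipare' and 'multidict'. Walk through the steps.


Compare from the start: 5 characters match: 'multi'. Mismatch at position 6: 'p' vs 'd'.

multi


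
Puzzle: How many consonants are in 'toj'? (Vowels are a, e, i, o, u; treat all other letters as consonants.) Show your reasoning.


Consonants in 'toj': t, j = 2 consonants.

2


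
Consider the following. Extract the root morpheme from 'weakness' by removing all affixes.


Remove suffix '-ness' from 'weakness' to get root 'weak'.

weak


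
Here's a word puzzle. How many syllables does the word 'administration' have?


Break 'administration' into syllables: ad-min-is-tra-tion -> ad | min | is | tra | tion = 5 syllables

5 syllables


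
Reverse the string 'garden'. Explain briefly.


Reverse 'garden' character by character: 'nedrag'.

nedrag


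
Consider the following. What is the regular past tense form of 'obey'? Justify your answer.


Apply rule: Add -ed. 'obey' becomes 'obeyed'.

obeyed


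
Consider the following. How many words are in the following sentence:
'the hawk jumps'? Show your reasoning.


Split into words: the | hawk | jumps = 3 words.

3


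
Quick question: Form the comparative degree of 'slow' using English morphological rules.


Apply comparative formation (add -er): 'slow' -> 'slower'.

slower


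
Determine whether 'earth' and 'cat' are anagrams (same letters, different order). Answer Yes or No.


Sorted letters of 'earth': 'aehrt'
Sorted letters of 'cat': 'act'
They do not match.

No


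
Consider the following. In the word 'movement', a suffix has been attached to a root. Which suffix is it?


The word 'movement' = 'move' (root) + '-ment' (suffix). The suffix is '-ment'.

ment


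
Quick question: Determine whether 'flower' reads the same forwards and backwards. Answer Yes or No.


Forward: 'flower'
Reversed: 'rewolf'
They differ.

No


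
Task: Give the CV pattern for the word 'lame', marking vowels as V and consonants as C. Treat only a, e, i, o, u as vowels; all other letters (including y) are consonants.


Letter mapping: l = C, a = V, m = C, e = V.

CVCV


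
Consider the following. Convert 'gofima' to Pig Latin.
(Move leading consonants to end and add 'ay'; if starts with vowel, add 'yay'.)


'gofima': move consonant cluster 'g' to end and add 'ay': 'ofimagay'.

ofimagay


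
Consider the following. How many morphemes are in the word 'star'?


Decomposition: star (free morpheme) = 1 morpheme(s)

1 morphemes


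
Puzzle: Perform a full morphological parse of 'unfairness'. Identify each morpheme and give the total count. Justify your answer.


Step 1: Identify prefix: 'un' (meaning: not/reverse)
Step 2: Identify root: 'fair'
Step 3: Identify suffix(es): 'ness'
Decomposition: un- (prefix: not/reverse) + fair (root) + -ness (suffix: state of)
Total morphemes: 3

3 morphemes (un- (prefix: not/reverse) + fair (root) + -ness (suffix: state of))


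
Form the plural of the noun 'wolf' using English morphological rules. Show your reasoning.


Apply rule: Change -f to -ves. 'wolf' becomes 'wolves'.

wolves


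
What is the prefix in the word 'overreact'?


The word 'overreact' = 'over' (prefix) + 'react' (root). The prefix is 'over'.

over


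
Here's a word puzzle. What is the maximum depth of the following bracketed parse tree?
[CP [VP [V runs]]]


Count bracket nesting levels:
'[' at pos 0: depth = 1
'[' at pos 4: depth = 2
'[' at pos 8: depth = 3
Maximum depth reached: 3

3


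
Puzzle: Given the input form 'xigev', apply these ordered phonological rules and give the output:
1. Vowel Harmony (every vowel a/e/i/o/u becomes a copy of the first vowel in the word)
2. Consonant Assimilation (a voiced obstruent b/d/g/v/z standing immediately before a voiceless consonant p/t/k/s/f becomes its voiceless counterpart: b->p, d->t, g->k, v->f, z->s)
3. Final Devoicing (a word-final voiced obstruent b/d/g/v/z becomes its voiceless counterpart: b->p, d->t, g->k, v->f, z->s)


Starting form: 'xigev'
Rule 1: Vowel Harmony: all vowels become 'i' (matching first vowel). 'xigev' -> 'xigiv'
Rule 2: Consonant Assimilation: no voiced obstruent (b/d/g/v/z) stands immediately before a voiceless consonant (p/t/k/s/f). No change.
Rule 3: Final Devoicing: word-final voiced obstruent 'v' becomes voiceless 'f'. 'xigiv' -> 'xigif'
Final form: 'xigif'

xigif


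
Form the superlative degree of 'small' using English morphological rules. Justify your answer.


Apply superlative formation (add -est): 'small' -> 'smallest'.

smallest


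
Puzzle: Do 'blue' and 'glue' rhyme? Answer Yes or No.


Rime (stressed vowel + following sounds) of 'blue': -ue = /uː/
Rime of 'glue': -ue = /uː/
/uː/ and /uː/ are the same ending sound, so the words rhyme.

Yes


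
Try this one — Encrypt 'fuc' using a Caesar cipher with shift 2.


Shift each letter by 2: f -> h, u -> w, c -> e. Result: 'hwe'.

hwe


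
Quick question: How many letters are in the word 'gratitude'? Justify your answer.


Spell out 'gratitude' and number each letter: g(1), r(2), a(3), t(4), i(5), t(6), u(7), d(8), e(9). Total: 9 letters.

9


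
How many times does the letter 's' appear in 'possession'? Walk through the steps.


Letter 's' in 'possession': found at position(s) 3, 4, 6, 7 = 4 occurrence(s).

4


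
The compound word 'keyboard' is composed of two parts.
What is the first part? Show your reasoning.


Split 'keyboard' into 'key' + 'board'. The first part is 'key'.

key


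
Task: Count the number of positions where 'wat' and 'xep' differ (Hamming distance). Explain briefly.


Alignment:
Position 1: 'w' vs 'x' = DIFFER
Position 2: 'a' vs 'e' = DIFFER
Position 3: 't' vs 'p' = DIFFER
Total differences: 3

3


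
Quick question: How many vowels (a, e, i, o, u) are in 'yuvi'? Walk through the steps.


Vowels in 'yuvi': u, i = 2 vowels.

2


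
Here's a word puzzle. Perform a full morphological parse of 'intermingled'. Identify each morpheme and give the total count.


Step 1: Identify prefix: 'inter' (meaning: between)
Step 2: Identify root: 'mingle'
Step 3: Identify suffix(es): 'ed'
Decomposition: inter- (prefix: between) + mingle (root) + -ed (suffix: past)
Total morphemes: 3

3 morphemes (inter- (prefix: between) + mingle (root) + -ed (suffix: past))


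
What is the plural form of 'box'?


Apply rule: Add -es (sibilant/fricative ending). 'box' becomes 'boxes'.

boxes


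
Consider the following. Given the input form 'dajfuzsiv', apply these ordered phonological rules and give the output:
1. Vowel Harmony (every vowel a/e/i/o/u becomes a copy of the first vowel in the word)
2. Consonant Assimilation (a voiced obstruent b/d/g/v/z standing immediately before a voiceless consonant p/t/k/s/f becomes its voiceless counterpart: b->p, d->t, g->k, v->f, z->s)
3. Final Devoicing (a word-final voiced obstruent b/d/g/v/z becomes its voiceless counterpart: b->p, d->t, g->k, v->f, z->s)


Starting form: 'dajfuzsiv'
Rule 1: Vowel Harmony: all vowels become 'a' (matching first vowel). 'dajfuzsiv' -> 'dajfazsav'
Rule 2: Consonant Assimilation: voiced obstruent before voiceless consonant becomes voiceless ('zs' -> 'ss'). 'dajfazsav' -> 'dajfassav'
Rule 3: Final Devoicing: word-final voiced obstruent 'v' becomes voiceless 'f'. 'dajfassav' -> 'dajfassaf'
Final form: 'dajfassaf'

dajfassaf


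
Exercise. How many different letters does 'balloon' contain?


Unique letters in 'balloon': {a, b, l, n, o} = 5 distinct letters.

5


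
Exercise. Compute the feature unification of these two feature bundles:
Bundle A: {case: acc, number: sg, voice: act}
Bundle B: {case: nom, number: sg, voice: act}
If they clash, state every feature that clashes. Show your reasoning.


Compare features:
case: A=acc vs B=nom -> CLASH
number: A=sg vs B=sg -> unified: sg
voice: A=act vs B=act -> unified: act
Clash detected on feature 'case' (acc vs nom); unification fails.

CLASH on 'case' (acc vs nom)


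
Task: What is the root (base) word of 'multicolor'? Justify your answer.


Remove prefix 'multi' from 'multicolor' to get root 'color'.

color


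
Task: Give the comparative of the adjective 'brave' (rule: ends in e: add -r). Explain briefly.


Apply comparative formation (ends in e: add -r): 'brave' -> 'braver'.

braver


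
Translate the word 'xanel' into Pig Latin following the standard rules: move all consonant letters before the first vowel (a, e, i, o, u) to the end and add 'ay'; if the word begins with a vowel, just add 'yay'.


'xanel': move consonant cluster 'x' to end and add 'ay': 'anelxay'.

anelxay


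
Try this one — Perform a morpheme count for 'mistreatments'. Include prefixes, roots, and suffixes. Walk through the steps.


Decomposition: mis- (prefix) + treat (root) + -ment (suffix) + -s (plural) = 4 morpheme(s)

4 morphemes


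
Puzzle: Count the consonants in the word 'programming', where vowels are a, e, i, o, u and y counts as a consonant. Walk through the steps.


Consonants in 'programming': p, r, g, r, m, m, n, g = 8 consonants.

8


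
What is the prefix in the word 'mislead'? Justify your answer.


The word 'mislead' = 'mis' (prefix) + 'lead' (root). The prefix is 'mis'.

mis


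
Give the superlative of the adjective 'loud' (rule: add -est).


Apply superlative formation (add -est): 'loud' -> 'loudest'.

loudest


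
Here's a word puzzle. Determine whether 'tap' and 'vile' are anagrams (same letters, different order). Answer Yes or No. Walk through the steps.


Sorted letters of 'tap': 'apt'
Sorted letters of 'vile': 'eilv'
They do not match.

No


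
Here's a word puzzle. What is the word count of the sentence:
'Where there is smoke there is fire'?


Split into words: Where | there | is | smoke | there | is | fire = 7 words.

7


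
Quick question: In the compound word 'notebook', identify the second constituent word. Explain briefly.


Split 'notebook' into 'note' + 'book'. The second part is 'book'.

book


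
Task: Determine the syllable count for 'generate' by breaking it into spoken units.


Break 'generate' into syllables: gen-er-ate -> gen | er | ate = 3 syllables

3 syllables


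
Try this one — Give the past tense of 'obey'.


Apply rule: Add -ed. 'obey' becomes 'obeyed'.

obeyed


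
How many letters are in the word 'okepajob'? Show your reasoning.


Spell out 'okepajob' and number each letter: o(1), k(2), e(3), p(4), a(5), j(6), o(7), b(8). Total: 8 letters.

8


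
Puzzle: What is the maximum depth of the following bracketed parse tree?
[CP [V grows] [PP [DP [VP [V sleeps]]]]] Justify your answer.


Count bracket nesting levels:
'[' at pos 0: depth = 1
'[' at pos 4: depth = 2
'[' at pos 14: depth = 2
'[' at pos 18: depth = 3
'[' at pos 22: depth = 4
'[' at pos 26: depth = 5
Maximum depth reached: 5

5


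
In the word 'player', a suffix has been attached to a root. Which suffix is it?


The word 'player' = 'play' (root) + '-er' (suffix). The suffix is '-er'.

er


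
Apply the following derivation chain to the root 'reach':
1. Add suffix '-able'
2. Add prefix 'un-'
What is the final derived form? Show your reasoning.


Step 1: Add suffix '-able' to 'reach' = 'reachable'
Step 2: Add prefix 'un-' to 'reachable' = 'unreachable'

unreachable


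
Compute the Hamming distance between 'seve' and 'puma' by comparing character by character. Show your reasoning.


Alignment:
Position 1: 's' vs 'p' = DIFFER
Position 2: 'e' vs 'u' = DIFFER
Position 3: 'v' vs 'm' = DIFFER
Position 4: 'e' vs 'a' = DIFFER
Total differences: 4

4


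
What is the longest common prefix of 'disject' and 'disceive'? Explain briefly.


Compare from the start: 3 characters match: 'dis'. Mismatch at position 4: 'j' vs 'c'.

dis


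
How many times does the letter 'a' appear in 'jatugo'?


Letter 'a' in 'jatugo': found at position(s) 2 = 1 occurrence(s).

1


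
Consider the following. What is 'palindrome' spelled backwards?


Reverse 'palindrome' character by character: 'emordnilap'.

emordnilap


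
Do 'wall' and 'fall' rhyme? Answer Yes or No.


Rime (stressed vowel + following sounds) of 'wall': -all = /ɔːl/
Rime of 'fall': -all = /ɔːl/
/ɔːl/ and /ɔːl/ are the same ending sound, so the words rhyme.

Yes


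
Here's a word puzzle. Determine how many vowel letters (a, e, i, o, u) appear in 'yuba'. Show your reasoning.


Vowels in 'yuba': u, a = 2 vowels.

2


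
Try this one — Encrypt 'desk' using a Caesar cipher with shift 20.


Shift each letter by 20: d -> x, e -> y, s -> m, k -> e. Result: 'xyme'.

xyme


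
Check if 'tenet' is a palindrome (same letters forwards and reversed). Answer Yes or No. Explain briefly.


Forward: 'tenet'
Reversed: 'tenet'
They are identical.

Yes


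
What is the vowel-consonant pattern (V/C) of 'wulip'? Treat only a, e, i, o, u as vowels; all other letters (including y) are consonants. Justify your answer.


Letter mapping: w = C, u = V, l = C, i = V, p = C.

CVCVC


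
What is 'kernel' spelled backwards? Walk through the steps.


Reverse 'kernel' character by character: 'lenrek'.

lenrek


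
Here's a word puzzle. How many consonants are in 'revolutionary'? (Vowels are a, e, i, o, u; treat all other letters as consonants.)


Consonants in 'revolutionary': r, v, l, t, n, r, y = 7 consonants.

7


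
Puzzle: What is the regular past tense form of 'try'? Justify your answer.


Apply rule: Change -y to -ied. 'try' becomes 'tried'.

tried


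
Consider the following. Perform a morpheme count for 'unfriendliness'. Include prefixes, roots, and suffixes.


Decomposition: un- (prefix) + friend (root) + -ly (suffix) + -ness (suffix) = 4 morpheme(s)

4 morphemes


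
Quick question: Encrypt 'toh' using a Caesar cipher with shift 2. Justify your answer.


Shift each letter by 2: t -> v, o -> q, h -> j. Result: 'vqj'.

vqj


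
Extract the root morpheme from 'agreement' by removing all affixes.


Remove suffix '-ment' from 'agreement' to get root 'agree'.

agree


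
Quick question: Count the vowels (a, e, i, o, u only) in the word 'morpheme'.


Vowels in 'morpheme': o, e, e = 3 vowels.

3


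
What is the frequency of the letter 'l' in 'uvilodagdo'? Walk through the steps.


Letter 'l' in 'uvilodagdo': found at position(s) 4 = 1 occurrence(s).

1


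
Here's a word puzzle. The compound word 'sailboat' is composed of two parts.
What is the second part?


Split 'sailboat' into 'sail' + 'boat'. The second part is 'boat'.

boat


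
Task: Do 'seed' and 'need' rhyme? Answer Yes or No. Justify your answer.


Rime (stressed vowel + following sounds) of 'seed': -eed = /iːd/
Rime of 'need': -eed = /iːd/
/iːd/ and /iːd/ are the same ending sound, so the words rhyme.

Yes


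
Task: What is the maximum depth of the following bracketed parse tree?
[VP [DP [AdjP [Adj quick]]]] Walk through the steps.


Count bracket nesting levels:
'[' at pos 0: depth = 1
'[' at pos 4: depth = 2
'[' at pos 8: depth = 3
'[' at pos 14: depth = 4
Maximum depth reached: 4

4


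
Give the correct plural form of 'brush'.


Apply rule: Add -es (sibilant/fricative ending). 'brush' becomes 'brushes'.

brushes


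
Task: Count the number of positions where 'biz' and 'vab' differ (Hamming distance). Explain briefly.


Alignment:
Position 1: 'b' vs 'v' = DIFFER
Position 2: 'i' vs 'a' = DIFFER
Position 3: 'z' vs 'b' = DIFFER
Total differences: 3

3


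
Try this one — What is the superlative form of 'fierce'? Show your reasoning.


Apply superlative formation (ends in e: add -st): 'fierce' -> 'fiercest'.

fiercest


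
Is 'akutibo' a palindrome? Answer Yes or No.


Forward: 'akutibo'
Reversed: 'obituka'
They differ.

No


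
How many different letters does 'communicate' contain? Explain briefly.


Unique letters in 'communicate': {a, c, e, i, m, n, o, t, u} = 9 distinct letters.

9


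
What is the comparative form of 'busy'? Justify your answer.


Apply comparative formation (consonant + y: change y to i, add -er): 'busy' -> 'busier'.

busier


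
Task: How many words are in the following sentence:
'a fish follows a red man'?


Split into words: a | fish | follows | a | red | man = 6 words.

6


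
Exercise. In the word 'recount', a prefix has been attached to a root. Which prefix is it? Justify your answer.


The word 'recount' = 're' (prefix) + 'count' (root). The prefix is 're'.

re


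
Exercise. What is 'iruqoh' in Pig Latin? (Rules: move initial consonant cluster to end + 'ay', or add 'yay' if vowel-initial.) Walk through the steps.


'iruqoh' starts with a vowel, so add 'yay': 'iruqohyay'.

iruqohyay


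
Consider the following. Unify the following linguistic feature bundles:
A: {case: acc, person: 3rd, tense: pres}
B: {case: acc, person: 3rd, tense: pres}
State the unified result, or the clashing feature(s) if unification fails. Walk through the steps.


Compare features:
case: A=acc vs B=acc -> unified: acc
person: A=3rd vs B=3rd -> unified: 3rd
tense: A=pres vs B=pres -> unified: pres
No clashes found.

Unified: {case: acc, person: 3rd, tense: pres}


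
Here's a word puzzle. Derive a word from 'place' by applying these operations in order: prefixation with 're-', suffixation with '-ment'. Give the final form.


Step 1: Add prefix 're-' to 'place' = 'replace'
Step 2: Add suffix '-ment' to 'replace' = 'replacement'

replacement


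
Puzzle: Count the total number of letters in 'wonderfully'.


Spell out 'wonderfully' and number each letter: w(1), o(2), n(3), d(4), e(5), r(6), f(7), u(8), l(9), l(10), y(11). Total: 11 letters.

11


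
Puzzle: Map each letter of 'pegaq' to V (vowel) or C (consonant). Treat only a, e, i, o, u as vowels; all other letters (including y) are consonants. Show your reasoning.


Letter mapping: p = C, e = V, g = C, a = V, q = C.

CVCVC


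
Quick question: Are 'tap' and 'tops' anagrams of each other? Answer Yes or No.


Sorted letters of 'tap': 'apt'
Sorted letters of 'tops': 'opst'
They do not match.

No


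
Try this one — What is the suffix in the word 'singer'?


The word 'singer' = 'sing' (root) + '-er' (suffix). The suffix is '-er'.

er


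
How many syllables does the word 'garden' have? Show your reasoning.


Break 'garden' into syllables: gar-den -> gar | den = 2 syllables

2 syllables


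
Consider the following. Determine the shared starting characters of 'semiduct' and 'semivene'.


Compare from the start: 4 characters match: 'semi'. Mismatch at position 5: 'd' vs 'v'.

semi
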